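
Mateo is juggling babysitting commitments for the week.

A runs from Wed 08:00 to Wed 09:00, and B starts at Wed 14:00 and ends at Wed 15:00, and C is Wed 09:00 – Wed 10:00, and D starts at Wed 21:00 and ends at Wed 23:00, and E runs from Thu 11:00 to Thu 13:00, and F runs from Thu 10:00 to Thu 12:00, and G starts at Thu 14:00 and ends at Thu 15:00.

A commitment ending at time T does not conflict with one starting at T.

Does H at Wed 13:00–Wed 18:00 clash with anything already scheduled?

A: ends Wed 09:00 at or before H starts Wed 13:00 → clear.
C: ends Wed 10:00 at or before H starts Wed 13:00 → clear.
B: starts Wed 14:00 before H ends Wed 18:00, and ends Wed 15:00 after H starts Wed 13:00 → overlap.
D: starts Wed 21:00 at or after H ends Wed 18:00 → clear.
F: starts Thu 10:00 at or after H ends Wed 18:00 → clear.
E: starts Thu 11:00 at or after H ends Wed 18:00 → clear.
G: starts Thu 14:00 at or after H ends Wed 18:00 → clear.
H overlaps B.

Yes — it overlaps B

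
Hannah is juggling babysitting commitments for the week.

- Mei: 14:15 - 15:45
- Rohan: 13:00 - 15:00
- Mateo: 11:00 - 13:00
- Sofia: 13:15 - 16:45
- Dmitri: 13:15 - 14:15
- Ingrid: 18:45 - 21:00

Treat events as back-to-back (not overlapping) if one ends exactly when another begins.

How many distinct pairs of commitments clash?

Sorted by start: Mateo, Rohan, Sofia, Dmitri, Mei, Ingrid.
Rohan starts exactly when Mateo ends (back-to-back, no overlap), so nothing later overlaps Mateo either.
Sofia starts before Rohan ends → Rohan and Sofia overlap.
Dmitri starts before Rohan ends → Rohan and Dmitri overlap.
Mei starts before Rohan ends → Rohan and Mei overlap.
Ingrid starts after Rohan ends.
Dmitri starts before Sofia ends → Sofia and Dmitri overlap.
Mei starts before Sofia ends → Sofia and Mei overlap.
Ingrid starts after Sofia ends.
Mei starts exactly when Dmitri ends (back-to-back, no overlap), so nothing later overlaps Dmitri either.
Ingrid starts after Mei ends.
Overlapping pairs: Dmitri & Rohan, Dmitri & Sofia, Mei & Rohan, Mei & Sofia, Rohan & Sofia — 5 in total.

5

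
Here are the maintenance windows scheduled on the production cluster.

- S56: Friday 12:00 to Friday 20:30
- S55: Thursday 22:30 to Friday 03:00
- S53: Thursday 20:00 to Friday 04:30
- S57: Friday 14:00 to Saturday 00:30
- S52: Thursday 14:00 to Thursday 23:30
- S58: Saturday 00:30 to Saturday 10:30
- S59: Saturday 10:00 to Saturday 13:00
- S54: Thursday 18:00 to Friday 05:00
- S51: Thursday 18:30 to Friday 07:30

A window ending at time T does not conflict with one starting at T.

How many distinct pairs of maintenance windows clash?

12

Sorted by start: S52, S54, S51, S53, S55, S56, S57, S58, S59.
S54 starts before S52 ends → S52 and S54 overlap.
S51 starts before S52 ends → S52 and S51 overlap.
S53 starts before S52 ends → S52 and S53 overlap.
S55 starts before S52 ends → S52 and S55 overlap.
S56 starts after S52 ends, so S52 has no further overlaps.
S51 starts before S54 ends → S54 and S51 overlap.
S53 starts before S54 ends → S54 and S53 overlap.
S55 starts before S54 ends → S54 and S55 overlap.
S56 starts after S54 ends, so S54 has no further overlaps.
S53 starts before S51 ends → S51 and S53 overlap.
S55 starts before S51 ends → S51 and S55 overlap.
S56 starts after S51 ends, so S51 has no further overlaps.
S55 starts before S53 ends → S53 and S55 overlap.
S56 starts after S53 ends, so S53 has no further overlaps.
S56 starts after S55 ends, so S55 has no further overlaps.
S57 starts before S56 ends → S56 and S57 overlap.
S58 starts after S56 ends, so S56 has no further overlaps.
S58 starts exactly when S57 ends (back-to-back, no overlap), so S57 has no further overlaps.
S59 starts before S58 ends → S58 and S59 overlap.
Overlapping pairs: S51 & S52, S51 & S53, S51 & S54, S51 & S55, S52 & S53, S52 & S54, S52 & S55, S53 & S54, S53 & S55, S54 & S55, S56 & S57, S58 & S59 — 12 in total.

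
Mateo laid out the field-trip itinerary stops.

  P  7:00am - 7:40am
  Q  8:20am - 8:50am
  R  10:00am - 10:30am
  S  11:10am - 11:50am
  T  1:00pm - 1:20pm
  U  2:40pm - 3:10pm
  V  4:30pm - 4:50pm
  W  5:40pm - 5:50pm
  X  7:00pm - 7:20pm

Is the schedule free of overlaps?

Yes

Sorted by start: P, Q, R, S, T, U, V, W, X.
Q starts after P ends, so P has no further overlaps.
R starts after Q ends, so Q has no further overlaps.
S starts after R ends, so R has no further overlaps.
T starts after S ends, so S has no further overlaps.
U starts after T ends, so T has no further overlaps.
V starts after U ends, so U has no further overlaps.
W starts after V ends, so V has no further overlaps.
X starts after W ends.
Every pair is clear; the schedule has no overlaps.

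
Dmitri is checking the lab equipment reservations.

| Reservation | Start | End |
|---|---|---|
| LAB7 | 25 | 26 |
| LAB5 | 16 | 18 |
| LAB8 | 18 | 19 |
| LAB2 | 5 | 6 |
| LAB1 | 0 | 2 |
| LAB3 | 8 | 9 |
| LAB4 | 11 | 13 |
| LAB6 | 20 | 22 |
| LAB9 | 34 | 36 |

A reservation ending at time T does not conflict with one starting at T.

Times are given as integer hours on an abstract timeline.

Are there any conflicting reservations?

Check each pair: they overlap iff neither finishes before the other starts.
Sorted by start: LAB1, LAB2, LAB3, LAB4, LAB5, LAB8, LAB6, LAB7, LAB9.
LAB2 starts after LAB1 ends; LAB1 is clear from here.
LAB3 starts after LAB2 ends; LAB2 is clear from here.
LAB4 starts after LAB3 ends; LAB3 is clear from here.
LAB5 starts after LAB4 ends; LAB4 is clear from here.
LAB8 starts exactly when LAB5 ends (back-to-back, no overlap); LAB5 is clear from here.
LAB6 starts after LAB8 ends; LAB8 is clear from here.
LAB7 starts after LAB6 ends; LAB6 is clear from here.
LAB9 starts after LAB7 ends.
Every pair is clear; the schedule has no overlaps.

No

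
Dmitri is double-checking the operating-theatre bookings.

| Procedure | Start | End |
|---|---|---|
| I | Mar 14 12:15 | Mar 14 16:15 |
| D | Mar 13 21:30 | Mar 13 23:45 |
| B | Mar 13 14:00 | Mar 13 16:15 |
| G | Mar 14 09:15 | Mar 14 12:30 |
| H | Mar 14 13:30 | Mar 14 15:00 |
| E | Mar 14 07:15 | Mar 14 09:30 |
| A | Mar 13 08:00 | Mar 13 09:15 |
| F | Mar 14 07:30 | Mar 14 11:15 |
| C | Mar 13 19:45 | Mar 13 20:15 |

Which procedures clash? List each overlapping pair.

Sorted by start: A, B, C, D, E, F, G, I, H.
B starts after A ends — done with A.
C starts after B ends — done with B.
D starts after C ends — done with C.
E starts after D ends — done with D.
F starts before E ends → E and F overlap.
G starts before E ends → E and G overlap.
I starts after E ends — done with E.
G starts before F ends → F and G overlap.
I starts after F ends — done with F.
I starts before G ends → G and I overlap.
H starts after G ends.
H starts before I ends → I and H overlap.

E & F, E & G, F & G, G & I, H & I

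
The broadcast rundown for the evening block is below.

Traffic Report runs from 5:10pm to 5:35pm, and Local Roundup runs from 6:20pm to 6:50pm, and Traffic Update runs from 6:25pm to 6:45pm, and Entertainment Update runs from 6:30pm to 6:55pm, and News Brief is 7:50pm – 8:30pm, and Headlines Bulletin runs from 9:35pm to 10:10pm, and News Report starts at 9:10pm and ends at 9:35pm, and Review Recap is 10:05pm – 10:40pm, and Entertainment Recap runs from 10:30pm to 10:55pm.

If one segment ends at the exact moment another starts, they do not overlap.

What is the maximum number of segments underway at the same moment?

Sweep the timeline, counting +1 at each start and −1 at each end (ends before starts at a tie):
5:10pm start Traffic Report → 1
5:35pm end Traffic Report → 0
6:20pm start Local Roundup → 1
6:25pm start Traffic Update → 2
6:30pm start Entertainment Update → 3
6:45pm end Traffic Update → 2
6:50pm end Local Roundup → 1
6:55pm end Entertainment Update → 0
7:50pm start News Brief → 1
8:30pm end News Brief → 0
9:10pm start News Report → 1
9:35pm end News Report → 0
9:35pm start Headlines Bulletin → 1
10:05pm start Review Recap → 2
10:10pm end Headlines Bulletin → 1
10:30pm start Entertainment Recap → 2
10:40pm end Review Recap → 1
10:55pm end Entertainment Recap → 0
Peak is 3, at 6:30pm (Entertainment Update, Local Roundup, Traffic Update).

3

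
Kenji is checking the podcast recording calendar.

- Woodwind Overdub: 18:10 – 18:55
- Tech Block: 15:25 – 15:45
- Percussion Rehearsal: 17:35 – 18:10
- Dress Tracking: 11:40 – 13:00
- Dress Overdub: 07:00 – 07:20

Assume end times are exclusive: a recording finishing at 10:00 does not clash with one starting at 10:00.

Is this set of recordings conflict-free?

Two intervals overlap when each starts before the other ends.
Sorted by start: Dress Overdub, Dress Tracking, Tech Block, Percussion Rehearsal, Woodwind Overdub.
Dress Tracking starts after Dress Overdub ends; Dress Overdub is clear from here.
Tech Block starts after Dress Tracking ends; Dress Tracking is clear from here.
Percussion Rehearsal starts after Tech Block ends; Tech Block is clear from here.
Woodwind Overdub starts exactly when Percussion Rehearsal ends (back-to-back, no overlap).
Every pair is clear; the schedule has no overlaps.

Yes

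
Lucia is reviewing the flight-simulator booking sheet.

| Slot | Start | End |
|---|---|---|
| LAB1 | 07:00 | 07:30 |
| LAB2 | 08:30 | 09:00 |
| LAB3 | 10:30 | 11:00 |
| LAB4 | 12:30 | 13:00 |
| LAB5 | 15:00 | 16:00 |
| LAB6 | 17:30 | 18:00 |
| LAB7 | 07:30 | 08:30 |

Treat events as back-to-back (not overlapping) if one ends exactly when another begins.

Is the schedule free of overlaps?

Check each pair: they overlap iff neither finishes before the other starts.
Sorted by start: LAB1, LAB7, LAB2, LAB3, LAB4, LAB5, LAB6.
LAB7 starts exactly when LAB1 ends (back-to-back, no overlap) — done with LAB1.
LAB2 starts exactly when LAB7 ends (back-to-back, no overlap) — done with LAB7.
LAB3 starts after LAB2 ends — done with LAB2.
LAB4 starts after LAB3 ends — done with LAB3.
LAB5 starts after LAB4 ends — done with LAB4.
LAB6 starts after LAB5 ends.
Every pair is clear; the schedule has no overlaps.

Yes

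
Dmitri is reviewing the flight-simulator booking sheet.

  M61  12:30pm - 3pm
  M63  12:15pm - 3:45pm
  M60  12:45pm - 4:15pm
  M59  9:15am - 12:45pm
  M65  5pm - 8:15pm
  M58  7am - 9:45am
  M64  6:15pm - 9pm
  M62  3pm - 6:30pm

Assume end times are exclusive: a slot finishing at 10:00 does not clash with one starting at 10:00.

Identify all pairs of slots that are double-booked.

M58 & M59, M59 & M61, M59 & M63, M60 & M61, M60 & M62, M60 & M63, M61 & M63, M62 & M63, M62 & M64, M62 & M65, M64 & M65

Two intervals overlap when each starts before the other ends.
Sorted by start: M58, M59, M63, M61, M60, M62, M65, M64.
M59 starts before M58 ends → M58 and M59 overlap.
M63 starts after M58 ends; M58 is clear from here.
M63 starts before M59 ends → M59 and M63 overlap.
M61 starts before M59 ends → M59 and M61 overlap.
M60 starts exactly when M59 ends (back-to-back, no overlap); M59 is clear from here.
M61 starts before M63 ends → M63 and M61 overlap.
M60 starts before M63 ends → M63 and M60 overlap.
M62 starts before M63 ends → M63 and M62 overlap.
M65 starts after M63 ends; M63 is clear from here.
M60 starts before M61 ends → M61 and M60 overlap.
M62 starts exactly when M61 ends (back-to-back, no overlap); M61 is clear from here.
M62 starts before M60 ends → M60 and M62 overlap.
M65 starts after M60 ends; M60 is clear from here.
M65 starts before M62 ends → M62 and M65 overlap.
M64 starts before M62 ends → M62 and M64 overlap.
M64 starts before M65 ends → M65 and M64 overlap.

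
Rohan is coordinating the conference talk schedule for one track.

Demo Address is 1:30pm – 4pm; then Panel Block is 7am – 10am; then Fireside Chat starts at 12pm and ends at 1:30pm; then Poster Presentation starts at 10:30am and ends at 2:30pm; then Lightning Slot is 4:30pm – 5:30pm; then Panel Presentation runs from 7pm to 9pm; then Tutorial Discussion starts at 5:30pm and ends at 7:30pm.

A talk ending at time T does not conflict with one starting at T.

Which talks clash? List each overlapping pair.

Demo Address & Poster Presentation, Fireside Chat & Poster Presentation, Panel Presentation & Tutorial Discussion

Sorted by start: Panel Block, Poster Presentation, Fireside Chat, Demo Address, Lightning Slot, Tutorial Discussion, Panel Presentation.
Poster Presentation starts after Panel Block ends — done with Panel Block.
Fireside Chat starts before Poster Presentation ends → Poster Presentation and Fireside Chat overlap.
Demo Address starts before Poster Presentation ends → Poster Presentation and Demo Address overlap.
Lightning Slot starts after Poster Presentation ends — done with Poster Presentation.
Demo Address starts exactly when Fireside Chat ends (back-to-back, no overlap) — done with Fireside Chat.
Lightning Slot starts after Demo Address ends — done with Demo Address.
Tutorial Discussion starts exactly when Lightning Slot ends (back-to-back, no overlap) — done with Lightning Slot.
Panel Presentation starts before Tutorial Discussion ends → Tutorial Discussion and Panel Presentation overlap.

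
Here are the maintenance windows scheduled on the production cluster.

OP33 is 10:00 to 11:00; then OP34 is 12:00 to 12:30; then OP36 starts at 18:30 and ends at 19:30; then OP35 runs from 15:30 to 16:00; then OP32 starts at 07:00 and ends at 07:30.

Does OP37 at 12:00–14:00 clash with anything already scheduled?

Yes — it overlaps OP34

OP32: ends 07:30 at or before OP37 starts 12:00 → clear.
OP33: ends 11:00 at or before OP37 starts 12:00 → clear.
OP34: starts 12:00 before OP37 ends 14:00, and ends 12:30 after OP37 starts 12:00 → overlap.
OP35: starts 15:30 at or after OP37 ends 14:00 → clear.
OP36: starts 18:30 at or after OP37 ends 14:00 → clear.
OP37 overlaps OP34.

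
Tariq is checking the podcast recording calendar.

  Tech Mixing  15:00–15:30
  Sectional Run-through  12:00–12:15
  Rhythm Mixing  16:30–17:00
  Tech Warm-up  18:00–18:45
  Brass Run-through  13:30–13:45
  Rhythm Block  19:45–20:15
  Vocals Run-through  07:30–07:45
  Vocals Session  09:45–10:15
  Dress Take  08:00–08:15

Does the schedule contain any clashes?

Two intervals overlap when each starts before the other ends.
Sorted by start: Vocals Run-through, Dress Take, Vocals Session, Sectional Run-through, Brass Run-through, Tech Mixing, Rhythm Mixing, Tech Warm-up, Rhythm Block.
Dress Take starts after Vocals Run-through ends — done with Vocals Run-through.
Vocals Session starts after Dress Take ends — done with Dress Take.
Sectional Run-through starts after Vocals Session ends — done with Vocals Session.
Brass Run-through starts after Sectional Run-through ends — done with Sectional Run-through.
Tech Mixing starts after Brass Run-through ends — done with Brass Run-through.
Rhythm Mixing starts after Tech Mixing ends — done with Tech Mixing.
Tech Warm-up starts after Rhythm Mixing ends — done with Rhythm Mixing.
Rhythm Block starts after Tech Warm-up ends.
Every pair is clear; the schedule has no overlaps.

No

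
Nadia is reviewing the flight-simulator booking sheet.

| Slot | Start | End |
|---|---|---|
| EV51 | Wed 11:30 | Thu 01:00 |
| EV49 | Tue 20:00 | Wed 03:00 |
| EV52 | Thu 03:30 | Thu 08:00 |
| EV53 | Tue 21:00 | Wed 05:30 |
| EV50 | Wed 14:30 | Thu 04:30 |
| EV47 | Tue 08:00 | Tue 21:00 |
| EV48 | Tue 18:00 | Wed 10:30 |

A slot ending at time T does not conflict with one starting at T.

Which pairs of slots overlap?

Sorted by start: EV47, EV48, EV49, EV53, EV51, EV50, EV52.
EV48 starts before EV47 ends → EV47 and EV48 overlap.
EV49 starts before EV47 ends → EV47 and EV49 overlap.
EV53 starts exactly when EV47 ends (back-to-back, no overlap); EV47 is clear from here.
EV49 starts before EV48 ends → EV48 and EV49 overlap.
EV53 starts before EV48 ends → EV48 and EV53 overlap.
EV51 starts after EV48 ends; EV48 is clear from here.
EV53 starts before EV49 ends → EV49 and EV53 overlap.
EV51 starts after EV49 ends; EV49 is clear from here.
EV51 starts after EV53 ends; EV53 is clear from here.
EV50 starts before EV51 ends → EV51 and EV50 overlap.
EV52 starts after EV51 ends.
EV52 starts before EV50 ends → EV50 and EV52 overlap.

EV47 & EV48, EV47 & EV49, EV48 & EV49, EV48 & EV53, EV49 & EV53, EV50 & EV51, EV50 & EV52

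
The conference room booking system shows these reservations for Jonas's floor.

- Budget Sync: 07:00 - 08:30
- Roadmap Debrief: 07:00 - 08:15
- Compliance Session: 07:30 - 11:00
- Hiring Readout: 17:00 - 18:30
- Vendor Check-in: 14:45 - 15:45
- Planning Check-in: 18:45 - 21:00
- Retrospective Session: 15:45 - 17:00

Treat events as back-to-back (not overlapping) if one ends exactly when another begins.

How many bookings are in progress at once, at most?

3

Sweep the timeline, counting +1 at each start and −1 at each end (ends before starts at a tie):
07:00 start Budget Sync → 1
07:00 start Roadmap Debrief → 2
07:30 start Compliance Session → 3
08:15 end Roadmap Debrief → 2
08:30 end Budget Sync → 1
11:00 end Compliance Session → 0
14:45 start Vendor Check-in → 1
15:45 end Vendor Check-in → 0
15:45 start Retrospective Session → 1
17:00 end Retrospective Session → 0
17:00 start Hiring Readout → 1
18:30 end Hiring Readout → 0
18:45 start Planning Check-in → 1
21:00 end Planning Check-in → 0
Peak is 3, at 07:30 (Budget Sync, Compliance Session, Roadmap Debrief).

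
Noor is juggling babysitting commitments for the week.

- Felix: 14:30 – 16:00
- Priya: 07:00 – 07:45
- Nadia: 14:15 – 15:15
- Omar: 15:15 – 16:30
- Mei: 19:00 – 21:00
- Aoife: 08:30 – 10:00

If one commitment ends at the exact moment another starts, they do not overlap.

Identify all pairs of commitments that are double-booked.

Sorted by start: Priya, Aoife, Nadia, Felix, Omar, Mei.
Aoife starts after Priya ends; Priya is clear from here.
Nadia starts after Aoife ends; Aoife is clear from here.
Felix starts before Nadia ends → Nadia and Felix overlap.
Omar starts exactly when Nadia ends (back-to-back, no overlap); Nadia is clear from here.
Omar starts before Felix ends → Felix and Omar overlap.
Mei starts after Felix ends.
Mei starts after Omar ends.

Felix & Nadia, Felix & Omar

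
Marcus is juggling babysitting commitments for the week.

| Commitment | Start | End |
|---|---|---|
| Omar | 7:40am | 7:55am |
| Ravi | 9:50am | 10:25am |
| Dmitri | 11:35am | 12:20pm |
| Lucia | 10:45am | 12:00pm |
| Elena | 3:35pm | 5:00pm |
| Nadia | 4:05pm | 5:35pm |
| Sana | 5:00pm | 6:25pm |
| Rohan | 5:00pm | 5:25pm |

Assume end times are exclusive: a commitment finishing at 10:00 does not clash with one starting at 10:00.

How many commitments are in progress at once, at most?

Walk through starts and ends in time order (an end at T is processed before a start at T):
7:40am start Omar → 1
7:55am end Omar → 0
9:50am start Ravi → 1
10:25am end Ravi → 0
10:45am start Lucia → 1
11:35am start Dmitri → 2
12:00pm end Lucia → 1
12:20pm end Dmitri → 0
3:35pm start Elena → 1
4:05pm start Nadia → 2
5:00pm end Elena → 1
5:00pm start Rohan → 2
5:00pm start Sana → 3
5:25pm end Rohan → 2
5:35pm end Nadia → 1
6:25pm end Sana → 0
Peak is 3, at 5:00pm (Nadia, Rohan, Sana).

3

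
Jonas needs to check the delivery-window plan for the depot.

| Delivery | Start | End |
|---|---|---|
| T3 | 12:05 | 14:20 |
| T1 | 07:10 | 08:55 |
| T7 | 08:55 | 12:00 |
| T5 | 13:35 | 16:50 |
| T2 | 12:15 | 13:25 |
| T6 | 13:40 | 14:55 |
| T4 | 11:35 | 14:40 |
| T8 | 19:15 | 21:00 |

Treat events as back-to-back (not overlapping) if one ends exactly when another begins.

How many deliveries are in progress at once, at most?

Sweep the timeline, counting +1 at each start and −1 at each end (ends before starts at a tie):
07:10 start T1 → 1
08:55 end T1 → 0
08:55 start T7 → 1
11:35 start T4 → 2
12:00 end T7 → 1
12:05 start T3 → 2
12:15 start T2 → 3
13:25 end T2 → 2
13:35 start T5 → 3
13:40 start T6 → 4
14:20 end T3 → 3
14:40 end T4 → 2
14:55 end T6 → 1
16:50 end T5 → 0
19:15 start T8 → 1
21:00 end T8 → 0
Peak is 4, at 13:40 (T3, T4, T5, T6).

4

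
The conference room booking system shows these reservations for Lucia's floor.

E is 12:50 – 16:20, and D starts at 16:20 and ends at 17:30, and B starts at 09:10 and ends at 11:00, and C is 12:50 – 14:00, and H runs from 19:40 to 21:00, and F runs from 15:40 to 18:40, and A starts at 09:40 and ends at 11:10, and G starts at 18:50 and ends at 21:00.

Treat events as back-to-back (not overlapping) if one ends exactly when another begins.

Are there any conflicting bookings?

Sorted by start: B, A, C, E, F, D, G, H.
A starts before B ends → B and A overlap.
That's a conflict, so the schedule is not conflict-free.

Yes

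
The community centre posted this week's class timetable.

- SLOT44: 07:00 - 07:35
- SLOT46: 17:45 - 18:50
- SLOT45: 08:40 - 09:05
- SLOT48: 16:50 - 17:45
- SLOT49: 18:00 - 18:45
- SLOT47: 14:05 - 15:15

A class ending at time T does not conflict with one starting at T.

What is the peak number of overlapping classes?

Sort all start/end points and keep a running count:
07:00 start SLOT44 → 1
07:35 end SLOT44 → 0
08:40 start SLOT45 → 1
09:05 end SLOT45 → 0
14:05 start SLOT47 → 1
15:15 end SLOT47 → 0
16:50 start SLOT48 → 1
17:45 end SLOT48 → 0
17:45 start SLOT46 → 1
18:00 start SLOT49 → 2
18:45 end SLOT49 → 1
18:50 end SLOT46 → 0
Peak is 2, at 18:00 (SLOT46, SLOT49).

2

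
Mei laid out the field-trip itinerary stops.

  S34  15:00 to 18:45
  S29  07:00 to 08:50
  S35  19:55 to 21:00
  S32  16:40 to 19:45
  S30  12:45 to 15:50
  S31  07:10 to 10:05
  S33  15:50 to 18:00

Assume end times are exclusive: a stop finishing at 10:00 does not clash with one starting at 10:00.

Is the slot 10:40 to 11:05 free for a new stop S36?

Yes — the slot is free

S29: ends 08:50 at or before S36 starts 10:40 → clear.
S31: ends 10:05 at or before S36 starts 10:40 → clear.
S30: starts 12:45 at or after S36 ends 11:05 → clear.
S34: starts 15:00 at or after S36 ends 11:05 → clear.
S33: starts 15:50 at or after S36 ends 11:05 → clear.
S32: starts 16:40 at or after S36 ends 11:05 → clear.
S35: starts 19:55 at or after S36 ends 11:05 → clear.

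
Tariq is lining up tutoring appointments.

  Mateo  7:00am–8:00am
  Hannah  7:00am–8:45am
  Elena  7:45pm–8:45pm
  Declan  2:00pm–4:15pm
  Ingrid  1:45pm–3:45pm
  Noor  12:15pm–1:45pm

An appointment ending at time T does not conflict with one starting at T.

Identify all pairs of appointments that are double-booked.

Declan & Ingrid, Hannah & Mateo

Sorted by start: Hannah, Mateo, Noor, Ingrid, Declan, Elena.
Mateo starts before Hannah ends → Hannah and Mateo overlap.
Noor starts after Hannah ends, so nothing later overlaps Hannah either.
Noor starts after Mateo ends, so nothing later overlaps Mateo either.
Ingrid starts exactly when Noor ends (back-to-back, no overlap), so nothing later overlaps Noor either.
Declan starts before Ingrid ends → Ingrid and Declan overlap.
Elena starts after Ingrid ends.
Elena starts after Declan ends.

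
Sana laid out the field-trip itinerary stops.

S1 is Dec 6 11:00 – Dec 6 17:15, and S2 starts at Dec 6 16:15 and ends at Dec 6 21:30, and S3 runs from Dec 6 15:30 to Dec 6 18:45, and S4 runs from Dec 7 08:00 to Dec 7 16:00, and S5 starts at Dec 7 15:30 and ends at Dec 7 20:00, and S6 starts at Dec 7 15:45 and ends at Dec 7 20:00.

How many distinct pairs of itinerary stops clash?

Sorted by start: S1, S3, S2, S4, S5, S6.
S3 starts before S1 ends → S1 and S3 overlap.
S2 starts before S1 ends → S1 and S2 overlap.
S4 starts after S1 ends; S1 is clear from here.
S2 starts before S3 ends → S3 and S2 overlap.
S4 starts after S3 ends; S3 is clear from here.
S4 starts after S2 ends; S2 is clear from here.
S5 starts before S4 ends → S4 and S5 overlap.
S6 starts before S4 ends → S4 and S6 overlap.
S6 starts before S5 ends → S5 and S6 overlap.
Overlapping pairs: S1 & S2, S1 & S3, S2 & S3, S4 & S5, S4 & S6, S5 & S6 — 6 in total.

6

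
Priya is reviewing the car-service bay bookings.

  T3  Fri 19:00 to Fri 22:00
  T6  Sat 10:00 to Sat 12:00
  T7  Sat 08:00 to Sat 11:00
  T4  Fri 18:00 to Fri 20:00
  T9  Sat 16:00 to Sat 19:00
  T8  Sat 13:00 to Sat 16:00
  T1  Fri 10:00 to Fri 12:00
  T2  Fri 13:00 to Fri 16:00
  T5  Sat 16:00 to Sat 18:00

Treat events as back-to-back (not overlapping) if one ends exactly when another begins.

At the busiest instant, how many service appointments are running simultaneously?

Walk through starts and ends in time order (an end at T is processed before a start at T):
Fri 10:00 start T1 → 1
Fri 12:00 end T1 → 0
Fri 13:00 start T2 → 1
Fri 16:00 end T2 → 0
Fri 18:00 start T4 → 1
Fri 19:00 start T3 → 2
Fri 20:00 end T4 → 1
Fri 22:00 end T3 → 0
Sat 08:00 start T7 → 1
Sat 10:00 start T6 → 2
Sat 11:00 end T7 → 1
Sat 12:00 end T6 → 0
Sat 13:00 start T8 → 1
Sat 16:00 end T8 → 0
Sat 16:00 start T5 → 1
Sat 16:00 start T9 → 2
Sat 18:00 end T5 → 1
Sat 19:00 end T9 → 0
Peak is 2, at Fri 19:00 (T3, T4).

2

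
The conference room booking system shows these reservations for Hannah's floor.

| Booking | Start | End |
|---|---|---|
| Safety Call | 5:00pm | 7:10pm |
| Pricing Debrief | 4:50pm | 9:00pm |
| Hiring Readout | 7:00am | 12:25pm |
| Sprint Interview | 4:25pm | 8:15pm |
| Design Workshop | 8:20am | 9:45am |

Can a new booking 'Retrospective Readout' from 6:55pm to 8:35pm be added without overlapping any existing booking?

No — it overlaps Pricing Debrief, Safety Call, Sprint Interview

Hiring Readout: ends 12:25pm at or before Retrospective Readout starts 6:55pm → clear.
Design Workshop: ends 9:45am at or before Retrospective Readout starts 6:55pm → clear.
Sprint Interview: starts 4:25pm before Retrospective Readout ends 8:35pm, and ends 8:15pm after Retrospective Readout starts 6:55pm → overlap.
Pricing Debrief: starts 4:50pm before Retrospective Readout ends 8:35pm, and ends 9:00pm after Retrospective Readout starts 6:55pm → overlap.
Safety Call: starts 5:00pm before Retrospective Readout ends 8:35pm, and ends 7:10pm after Retrospective Readout starts 6:55pm → overlap.
Retrospective Readout overlaps Sprint Interview, Safety Call, Pricing Debrief.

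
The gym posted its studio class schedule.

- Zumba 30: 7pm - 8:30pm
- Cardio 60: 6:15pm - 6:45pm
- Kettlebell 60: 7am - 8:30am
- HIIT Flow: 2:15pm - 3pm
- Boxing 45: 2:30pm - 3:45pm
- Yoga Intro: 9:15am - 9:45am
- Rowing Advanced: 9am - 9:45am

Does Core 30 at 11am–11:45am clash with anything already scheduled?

No — it doesn't clash with anything

Kettlebell 60: ends 8:30am at or before Core 30 starts 11am → clear.
Rowing Advanced: ends 9:45am at or before Core 30 starts 11am → clear.
Yoga Intro: ends 9:45am at or before Core 30 starts 11am → clear.
HIIT Flow: starts 2:15pm at or after Core 30 ends 11:45am → clear.
Boxing 45: starts 2:30pm at or after Core 30 ends 11:45am → clear.
Cardio 60: starts 6:15pm at or after Core 30 ends 11:45am → clear.
Zumba 30: starts 7pm at or after Core 30 ends 11:45am → clear.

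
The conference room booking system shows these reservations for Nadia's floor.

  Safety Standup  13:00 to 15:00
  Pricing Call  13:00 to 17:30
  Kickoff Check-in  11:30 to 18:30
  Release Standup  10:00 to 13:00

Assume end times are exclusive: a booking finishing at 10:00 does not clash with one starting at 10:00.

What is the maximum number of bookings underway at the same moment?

Sort all start/end points and keep a running count:
10:00 start Release Standup → 1
11:30 start Kickoff Check-in → 2
13:00 end Release Standup → 1
13:00 start Pricing Call → 2
13:00 start Safety Standup → 3
15:00 end Safety Standup → 2
17:30 end Pricing Call → 1
18:30 end Kickoff Check-in → 0
Peak is 3, at 13:00 (Kickoff Check-in, Pricing Call, Safety Standup).

3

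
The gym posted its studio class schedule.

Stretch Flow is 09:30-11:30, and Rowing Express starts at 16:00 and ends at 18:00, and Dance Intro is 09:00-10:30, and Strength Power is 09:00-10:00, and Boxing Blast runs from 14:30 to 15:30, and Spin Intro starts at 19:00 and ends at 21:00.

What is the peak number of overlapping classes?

3

Sweep the timeline, counting +1 at each start and −1 at each end (ends before starts at a tie):
09:00 start Dance Intro → 1
09:00 start Strength Power → 2
09:30 start Stretch Flow → 3
10:00 end Strength Power → 2
10:30 end Dance Intro → 1
11:30 end Stretch Flow → 0
14:30 start Boxing Blast → 1
15:30 end Boxing Blast → 0
16:00 start Rowing Express → 1
18:00 end Rowing Express → 0
19:00 start Spin Intro → 1
21:00 end Spin Intro → 0
Peak is 3, at 09:30 (Dance Intro, Strength Power, Stretch Flow).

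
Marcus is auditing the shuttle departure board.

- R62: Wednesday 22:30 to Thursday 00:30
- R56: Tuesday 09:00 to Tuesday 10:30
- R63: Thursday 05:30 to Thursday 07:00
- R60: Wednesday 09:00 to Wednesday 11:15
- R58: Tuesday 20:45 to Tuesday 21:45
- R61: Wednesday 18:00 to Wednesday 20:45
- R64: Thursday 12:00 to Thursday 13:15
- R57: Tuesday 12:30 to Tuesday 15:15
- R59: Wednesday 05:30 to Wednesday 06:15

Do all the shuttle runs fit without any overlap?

Yes

Sorted by start: R56, R57, R58, R59, R60, R61, R62, R63, R64.
R57 starts after R56 ends — done with R56.
R58 starts after R57 ends — done with R57.
R59 starts after R58 ends — done with R58.
R60 starts after R59 ends — done with R59.
R61 starts after R60 ends — done with R60.
R62 starts after R61 ends — done with R61.
R63 starts after R62 ends — done with R62.
R64 starts after R63 ends.
Every pair is clear; the schedule has no overlaps.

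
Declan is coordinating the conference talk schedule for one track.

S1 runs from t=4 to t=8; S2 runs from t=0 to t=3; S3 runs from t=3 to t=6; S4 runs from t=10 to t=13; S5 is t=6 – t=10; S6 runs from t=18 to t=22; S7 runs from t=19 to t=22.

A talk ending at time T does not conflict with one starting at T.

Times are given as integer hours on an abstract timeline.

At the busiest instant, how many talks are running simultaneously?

2

Sweep the timeline, counting +1 at each start and −1 at each end (ends before starts at a tie):
t=0 start S2 → 1
t=3 end S2 → 0
t=3 start S3 → 1
t=4 start S1 → 2
t=6 end S3 → 1
t=6 start S5 → 2
t=8 end S1 → 1
t=10 end S5 → 0
t=10 start S4 → 1
t=13 end S4 → 0
t=18 start S6 → 1
t=19 start S7 → 2
t=22 end S6 → 1
t=22 end S7 → 0
Peak is 2, at t=4 (S1, S3).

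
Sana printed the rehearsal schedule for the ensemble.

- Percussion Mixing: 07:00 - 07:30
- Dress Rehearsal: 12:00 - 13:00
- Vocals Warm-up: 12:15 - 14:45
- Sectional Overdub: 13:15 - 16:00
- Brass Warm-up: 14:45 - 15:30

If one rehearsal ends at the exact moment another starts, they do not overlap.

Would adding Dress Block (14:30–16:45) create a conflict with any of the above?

Yes — it overlaps Brass Warm-up, Sectional Overdub, Vocals Warm-up

Percussion Mixing: ends 07:30 at or before Dress Block starts 14:30 → clear.
Dress Rehearsal: ends 13:00 at or before Dress Block starts 14:30 → clear.
Vocals Warm-up: starts 12:15 before Dress Block ends 16:45, and ends 14:45 after Dress Block starts 14:30 → overlap.
Sectional Overdub: starts 13:15 before Dress Block ends 16:45, and ends 16:00 after Dress Block starts 14:30 → overlap.
Brass Warm-up: starts 14:45 before Dress Block ends 16:45, and ends 15:30 after Dress Block starts 14:30 → overlap.
Dress Block overlaps Vocals Warm-up, Sectional Overdub, Brass Warm-up.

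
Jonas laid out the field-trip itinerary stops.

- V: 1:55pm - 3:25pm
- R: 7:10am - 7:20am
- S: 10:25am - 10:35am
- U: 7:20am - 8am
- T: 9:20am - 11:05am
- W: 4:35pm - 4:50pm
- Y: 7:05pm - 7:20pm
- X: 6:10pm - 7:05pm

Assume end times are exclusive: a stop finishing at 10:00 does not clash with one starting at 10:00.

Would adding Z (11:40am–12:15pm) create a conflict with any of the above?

No — it doesn't clash with anything

R: ends 7:20am at or before Z starts 11:40am → clear.
U: ends 8am at or before Z starts 11:40am → clear.
T: ends 11:05am at or before Z starts 11:40am → clear.
S: ends 10:35am at or before Z starts 11:40am → clear.
V: starts 1:55pm at or after Z ends 12:15pm → clear.
W: starts 4:35pm at or after Z ends 12:15pm → clear.
X: starts 6:10pm at or after Z ends 12:15pm → clear.
Y: starts 7:05pm at or after Z ends 12:15pm → clear.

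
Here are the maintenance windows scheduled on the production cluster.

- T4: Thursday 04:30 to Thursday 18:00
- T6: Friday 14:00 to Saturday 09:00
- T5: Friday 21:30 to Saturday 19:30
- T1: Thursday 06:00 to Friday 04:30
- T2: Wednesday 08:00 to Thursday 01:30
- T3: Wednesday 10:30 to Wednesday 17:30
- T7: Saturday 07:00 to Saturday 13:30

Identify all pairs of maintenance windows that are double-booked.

T1 & T4, T2 & T3, T5 & T6, T5 & T7, T6 & T7

Sorted by start: T2, T3, T4, T1, T6, T5, T7.
T3 starts before T2 ends → T2 and T3 overlap.
T4 starts after T2 ends, so T2 has no further overlaps.
T4 starts after T3 ends, so T3 has no further overlaps.
T1 starts before T4 ends → T4 and T1 overlap.
T6 starts after T4 ends, so T4 has no further overlaps.
T6 starts after T1 ends, so T1 has no further overlaps.
T5 starts before T6 ends → T6 and T5 overlap.
T7 starts before T6 ends → T6 and T7 overlap.
T7 starts before T5 ends → T5 and T7 overlap.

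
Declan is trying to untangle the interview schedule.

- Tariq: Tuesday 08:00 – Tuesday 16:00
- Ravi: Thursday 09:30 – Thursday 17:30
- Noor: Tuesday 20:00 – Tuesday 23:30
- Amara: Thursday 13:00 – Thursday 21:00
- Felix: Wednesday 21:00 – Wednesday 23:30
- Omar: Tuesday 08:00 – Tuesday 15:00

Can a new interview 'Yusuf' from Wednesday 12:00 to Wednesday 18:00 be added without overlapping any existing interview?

Yes — the slot is free

Tariq: ends Tuesday 16:00 at or before Yusuf starts Wednesday 12:00 → clear.
Omar: ends Tuesday 15:00 at or before Yusuf starts Wednesday 12:00 → clear.
Noor: ends Tuesday 23:30 at or before Yusuf starts Wednesday 12:00 → clear.
Felix: starts Wednesday 21:00 at or after Yusuf ends Wednesday 18:00 → clear.
Ravi: starts Thursday 09:30 at or after Yusuf ends Wednesday 18:00 → clear.
Amara: starts Thursday 13:00 at or after Yusuf ends Wednesday 18:00 → clear.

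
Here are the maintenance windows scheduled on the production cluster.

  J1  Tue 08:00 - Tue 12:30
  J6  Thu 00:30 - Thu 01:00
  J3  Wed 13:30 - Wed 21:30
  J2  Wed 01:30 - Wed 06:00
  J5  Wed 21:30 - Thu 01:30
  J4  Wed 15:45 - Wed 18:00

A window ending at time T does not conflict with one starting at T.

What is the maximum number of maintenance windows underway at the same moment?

2

Walk through starts and ends in time order (an end at T is processed before a start at T):
Tue 08:00 start J1 → 1
Tue 12:30 end J1 → 0
Wed 01:30 start J2 → 1
Wed 06:00 end J2 → 0
Wed 13:30 start J3 → 1
Wed 15:45 start J4 → 2
Wed 18:00 end J4 → 1
Wed 21:30 end J3 → 0
Wed 21:30 start J5 → 1
Thu 00:30 start J6 → 2
Thu 01:00 end J6 → 1
Thu 01:30 end J5 → 0
Peak is 2, at Wed 15:45 (J3, J4).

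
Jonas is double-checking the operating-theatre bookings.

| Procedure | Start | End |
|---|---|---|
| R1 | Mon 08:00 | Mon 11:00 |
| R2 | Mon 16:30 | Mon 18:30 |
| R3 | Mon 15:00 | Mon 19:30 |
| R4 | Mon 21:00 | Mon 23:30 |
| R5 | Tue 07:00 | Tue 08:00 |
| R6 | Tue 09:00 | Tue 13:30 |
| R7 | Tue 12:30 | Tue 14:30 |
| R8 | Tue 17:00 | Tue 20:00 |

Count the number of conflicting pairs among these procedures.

Sorted by start: R1, R3, R2, R4, R5, R6, R7, R8.
R3 starts after R1 ends — done with R1.
R2 starts before R3 ends → R3 and R2 overlap.
R4 starts after R3 ends — done with R3.
R4 starts after R2 ends — done with R2.
R5 starts after R4 ends — done with R4.
R6 starts after R5 ends — done with R5.
R7 starts before R6 ends → R6 and R7 overlap.
R8 starts after R6 ends.
R8 starts after R7 ends.
Overlapping pairs: R2 & R3, R6 & R7 — 2 in total.

2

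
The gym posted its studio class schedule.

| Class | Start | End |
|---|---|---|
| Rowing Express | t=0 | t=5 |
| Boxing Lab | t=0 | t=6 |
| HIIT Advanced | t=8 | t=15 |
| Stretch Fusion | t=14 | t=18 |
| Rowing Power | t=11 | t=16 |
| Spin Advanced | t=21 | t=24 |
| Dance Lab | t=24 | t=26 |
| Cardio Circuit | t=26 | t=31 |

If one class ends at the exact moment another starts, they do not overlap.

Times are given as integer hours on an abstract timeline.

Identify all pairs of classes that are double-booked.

Boxing Lab & Rowing Express, HIIT Advanced & Rowing Power, HIIT Advanced & Stretch Fusion, Rowing Power & Stretch Fusion

Check each pair: they overlap iff neither finishes before the other starts.
Sorted by start: Rowing Express, Boxing Lab, HIIT Advanced, Rowing Power, Stretch Fusion, Spin Advanced, Dance Lab, Cardio Circuit.
Boxing Lab starts before Rowing Express ends → Rowing Express and Boxing Lab overlap.
HIIT Advanced starts after Rowing Express ends; Rowing Express is clear from here.
HIIT Advanced starts after Boxing Lab ends; Boxing Lab is clear from here.
Rowing Power starts before HIIT Advanced ends → HIIT Advanced and Rowing Power overlap.
Stretch Fusion starts before HIIT Advanced ends → HIIT Advanced and Stretch Fusion overlap.
Spin Advanced starts after HIIT Advanced ends; HIIT Advanced is clear from here.
Stretch Fusion starts before Rowing Power ends → Rowing Power and Stretch Fusion overlap.
Spin Advanced starts after Rowing Power ends; Rowing Power is clear from here.
Spin Advanced starts after Stretch Fusion ends; Stretch Fusion is clear from here.
Dance Lab starts exactly when Spin Advanced ends (back-to-back, no overlap); Spin Advanced is clear from here.
Cardio Circuit starts exactly when Dance Lab ends (back-to-back, no overlap).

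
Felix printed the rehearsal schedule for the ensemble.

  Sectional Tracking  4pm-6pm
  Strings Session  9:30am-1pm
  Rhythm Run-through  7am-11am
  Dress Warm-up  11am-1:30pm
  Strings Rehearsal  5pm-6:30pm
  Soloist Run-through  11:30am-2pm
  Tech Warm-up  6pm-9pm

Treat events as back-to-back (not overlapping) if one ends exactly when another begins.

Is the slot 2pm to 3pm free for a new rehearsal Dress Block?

Rhythm Run-through: ends 11am at or before Dress Block starts 2pm → clear.
Strings Session: ends 1pm at or before Dress Block starts 2pm → clear.
Dress Warm-up: ends 1:30pm at or before Dress Block starts 2pm → clear.
Soloist Run-through: ends 2pm at or before Dress Block starts 2pm → clear.
Sectional Tracking: starts 4pm at or after Dress Block ends 3pm → clear.
Strings Rehearsal: starts 5pm at or after Dress Block ends 3pm → clear.
Tech Warm-up: starts 6pm at or after Dress Block ends 3pm → clear.

Yes — the slot is free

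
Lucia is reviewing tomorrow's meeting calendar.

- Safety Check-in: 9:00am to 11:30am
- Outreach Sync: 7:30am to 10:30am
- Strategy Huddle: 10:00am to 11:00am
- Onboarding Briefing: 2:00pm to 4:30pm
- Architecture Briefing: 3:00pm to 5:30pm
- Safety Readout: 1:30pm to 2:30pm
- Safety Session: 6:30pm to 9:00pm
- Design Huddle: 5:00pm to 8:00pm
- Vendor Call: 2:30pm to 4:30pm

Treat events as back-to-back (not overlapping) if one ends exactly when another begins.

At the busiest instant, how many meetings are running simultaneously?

Sweep the timeline, counting +1 at each start and −1 at each end (ends before starts at a tie):
7:30am start Outreach Sync → 1
9:00am start Safety Check-in → 2
10:00am start Strategy Huddle → 3
10:30am end Outreach Sync → 2
11:00am end Strategy Huddle → 1
11:30am end Safety Check-in → 0
1:30pm start Safety Readout → 1
2:00pm start Onboarding Briefing → 2
2:30pm end Safety Readout → 1
2:30pm start Vendor Call → 2
3:00pm start Architecture Briefing → 3
4:30pm end Onboarding Briefing → 2
4:30pm end Vendor Call → 1
5:00pm start Design Huddle → 2
5:30pm end Architecture Briefing → 1
6:30pm start Safety Session → 2
8:00pm end Design Huddle → 1
9:00pm end Safety Session → 0
Peak is 3, at 10:00am (Outreach Sync, Safety Check-in, Strategy Huddle).

3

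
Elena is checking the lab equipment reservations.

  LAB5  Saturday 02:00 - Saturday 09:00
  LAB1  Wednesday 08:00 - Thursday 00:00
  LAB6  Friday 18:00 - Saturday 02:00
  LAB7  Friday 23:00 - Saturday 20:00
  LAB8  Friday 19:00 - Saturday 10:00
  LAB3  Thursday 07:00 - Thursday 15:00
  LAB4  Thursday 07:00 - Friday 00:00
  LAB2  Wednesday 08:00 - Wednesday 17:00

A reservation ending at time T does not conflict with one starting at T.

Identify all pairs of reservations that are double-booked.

LAB1 & LAB2, LAB3 & LAB4, LAB5 & LAB7, LAB5 & LAB8, LAB6 & LAB7, LAB6 & LAB8, LAB7 & LAB8

Check each pair: they overlap iff neither finishes before the other starts.
Sorted by start: LAB1, LAB2, LAB3, LAB4, LAB6, LAB8, LAB7, LAB5.
LAB2 starts before LAB1 ends → LAB1 and LAB2 overlap.
LAB3 starts after LAB1 ends; LAB1 is clear from here.
LAB3 starts after LAB2 ends; LAB2 is clear from here.
LAB4 starts before LAB3 ends → LAB3 and LAB4 overlap.
LAB6 starts after LAB3 ends; LAB3 is clear from here.
LAB6 starts after LAB4 ends; LAB4 is clear from here.
LAB8 starts before LAB6 ends → LAB6 and LAB8 overlap.
LAB7 starts before LAB6 ends → LAB6 and LAB7 overlap.
LAB5 starts exactly when LAB6 ends (back-to-back, no overlap).
LAB7 starts before LAB8 ends → LAB8 and LAB7 overlap.
LAB5 starts before LAB8 ends → LAB8 and LAB5 overlap.
LAB5 starts before LAB7 ends → LAB7 and LAB5 overlap.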